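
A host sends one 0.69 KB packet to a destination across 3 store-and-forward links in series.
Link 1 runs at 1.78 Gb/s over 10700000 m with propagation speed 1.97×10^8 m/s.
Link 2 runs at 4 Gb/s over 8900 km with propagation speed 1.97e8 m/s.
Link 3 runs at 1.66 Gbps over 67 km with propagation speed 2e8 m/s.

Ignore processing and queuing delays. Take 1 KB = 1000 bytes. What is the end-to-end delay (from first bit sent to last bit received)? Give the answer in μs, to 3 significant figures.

99800 μs

L = 5520 bits.
Transmission delays (L/R per hop): 3.10112, 1.38, 3.3253 μs; sum = 7.80642 μs.
Propagation delays (d/s per hop): 54314.7, 45177.7, 335 μs; sum = 99827.4 μs.
End-to-end = 99800 μs.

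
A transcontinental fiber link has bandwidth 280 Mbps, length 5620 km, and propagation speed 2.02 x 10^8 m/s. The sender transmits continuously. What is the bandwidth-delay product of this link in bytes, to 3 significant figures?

974000 bytes

Propagation delay = 5620000 / 202000000 = 0.0278218 s.
BDP = R × t_prop = 280000000 × 0.0278218 = 7790100 bits.
In bytes: 7790100/8 = 974000 bytes.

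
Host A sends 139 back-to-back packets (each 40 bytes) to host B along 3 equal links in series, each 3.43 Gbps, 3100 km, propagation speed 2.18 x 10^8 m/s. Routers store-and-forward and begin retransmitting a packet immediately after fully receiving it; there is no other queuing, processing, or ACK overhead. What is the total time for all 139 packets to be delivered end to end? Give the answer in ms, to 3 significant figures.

42.7 ms

Per-hop transmission t_tx = L/R = 320/3430000000 = 9.32945e-05 ms.
Per-hop propagation t_prop = 3100000/2.18e+08 = 14.2202 ms.
Pipeline fill: first packet needs 3·t_tx to clear all hops; remaining 138 packets each add one t_tx.
Total = (3+139-1)·t_tx + 3·t_prop = 141·9.32945e-05 + 3·14.2202 = 42.7 ms.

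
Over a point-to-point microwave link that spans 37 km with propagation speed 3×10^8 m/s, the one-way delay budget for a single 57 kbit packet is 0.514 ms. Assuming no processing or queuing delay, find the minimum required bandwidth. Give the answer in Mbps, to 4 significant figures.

145.9 Mbps

Propagation delay = 37000 / 300000000 = 0.123333 ms.
Transmission budget = 0.514 − 0.123333 = 0.390667 ms.
R ≥ L / t_tx = 57000 bits / 0.000390667 s = 145.9 Mbps.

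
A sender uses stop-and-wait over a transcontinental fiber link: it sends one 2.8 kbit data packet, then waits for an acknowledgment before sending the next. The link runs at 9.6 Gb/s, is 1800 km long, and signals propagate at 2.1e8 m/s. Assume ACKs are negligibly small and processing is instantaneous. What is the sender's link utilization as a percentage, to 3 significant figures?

0.00170 %

t_tx = L/R = 2800/9600000000 = 2.91667e-07 s.
t_prop = 1800000/210000000 = 0.00857143 s; RTT = 0.0171429 s.
Cycle = t_tx + RTT = 0.0171431 s.
Utilization = t_tx / cycle = 2.91667e-07/0.0171431 = 0.00170 %.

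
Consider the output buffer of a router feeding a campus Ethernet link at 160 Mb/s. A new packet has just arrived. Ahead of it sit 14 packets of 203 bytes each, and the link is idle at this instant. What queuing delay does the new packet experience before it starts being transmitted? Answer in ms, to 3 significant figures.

0.142 ms

Each queued packet: L/R = 1624/160000000 = 0.01015 ms.
14 queued → 0.1421 ms.
Queuing delay = 0.142 ms.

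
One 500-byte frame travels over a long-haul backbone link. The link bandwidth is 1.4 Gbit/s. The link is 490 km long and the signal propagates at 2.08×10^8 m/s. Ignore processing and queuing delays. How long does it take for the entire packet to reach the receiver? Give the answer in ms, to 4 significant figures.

L = 500 × 8 = 4000 bits.
Transmission delay = L/R = 4000 / 1400000000 = 0.00285714 ms.
Propagation delay = d/s = 490000 m / 208000000 m/s = 2.35577 ms.
Total = 2.359 ms.

2.359 ms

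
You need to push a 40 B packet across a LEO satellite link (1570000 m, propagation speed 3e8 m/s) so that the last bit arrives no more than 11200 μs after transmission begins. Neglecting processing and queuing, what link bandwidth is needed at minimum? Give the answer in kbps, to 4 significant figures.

53.63 kbps

L = 320 bits.
Propagation delay = 1570000 / 300000000 = 5233.33 μs.
Transmission budget = 11200 − 5233.33 = 5966.67 μs.
R ≥ L / t_tx = 320 bits / 0.00596667 s = 53.63 kbps.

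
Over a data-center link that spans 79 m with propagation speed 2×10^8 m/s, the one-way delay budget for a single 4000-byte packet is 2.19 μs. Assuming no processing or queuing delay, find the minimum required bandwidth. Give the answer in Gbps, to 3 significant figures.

L = 32000 bits.
Propagation delay = 79 / 200000000 = 0.395 μs.
Transmission budget = 2.19 − 0.395 = 1.795 μs.
R ≥ L / t_tx = 32000 bits / 1.795e-06 s = 17.8 Gbps.

17.8 Gbps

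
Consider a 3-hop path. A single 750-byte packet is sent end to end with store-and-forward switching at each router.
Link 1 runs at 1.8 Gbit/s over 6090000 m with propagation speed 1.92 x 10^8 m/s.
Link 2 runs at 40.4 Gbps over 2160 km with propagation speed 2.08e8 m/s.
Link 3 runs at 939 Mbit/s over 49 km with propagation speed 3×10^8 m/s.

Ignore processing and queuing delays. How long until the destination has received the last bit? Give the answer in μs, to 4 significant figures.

L = 750 × 8 = 6000 bits.
Transmission delays (L/R per hop): 3.33333, 0.148515, 6.38978 μs; sum = 9.87162 μs.
Propagation delays (d/s per hop): 31718.8, 10384.6, 163.333 μs; sum = 42266.7 μs.
End-to-end = 42280 μs.

42280 μs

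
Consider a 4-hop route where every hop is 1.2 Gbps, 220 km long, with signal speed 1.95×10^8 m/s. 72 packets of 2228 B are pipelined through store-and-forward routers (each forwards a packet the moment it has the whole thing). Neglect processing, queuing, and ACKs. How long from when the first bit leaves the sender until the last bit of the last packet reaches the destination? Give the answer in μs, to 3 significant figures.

Per-hop transmission t_tx = L/R = 17824/1200000000 = 14.8533 μs.
Per-hop propagation t_prop = 220000/195000000 = 1128.21 μs.
Pipeline fill: first packet needs 4·t_tx to clear all hops; remaining 71 packets each add one t_tx.
Total = (4+72-1)·t_tx + 4·t_prop = 75·14.8533 + 4·1128.21 = 5630 μs.

5630 μs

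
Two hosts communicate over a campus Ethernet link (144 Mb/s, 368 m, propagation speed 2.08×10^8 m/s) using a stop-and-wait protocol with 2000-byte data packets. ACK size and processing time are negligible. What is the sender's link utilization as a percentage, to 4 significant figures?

t_tx = L/R = 16000/144000000 = 0.000111111 s.
t_prop = 368/208000000 = 1.76923e-06 s; RTT = 3.53846e-06 s.
Cycle = t_tx + RTT = 0.00011465 s.
Utilization = t_tx / cycle = 0.000111111/0.00011465 = 96.91 %.

96.91 %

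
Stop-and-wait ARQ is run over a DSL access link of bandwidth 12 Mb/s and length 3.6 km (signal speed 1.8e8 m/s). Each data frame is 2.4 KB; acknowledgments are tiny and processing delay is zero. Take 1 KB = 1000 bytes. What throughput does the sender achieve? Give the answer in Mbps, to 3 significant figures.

t_tx = L/R = 19200/12000000 = 0.0016 s.
t_prop = 3600/180000000 = 2e-05 s; RTT = 4e-05 s.
Cycle = t_tx + RTT = 0.00164 s.
Throughput = L / cycle = 19200 / 0.00164 = 11.7 Mbps.

11.7 Mbps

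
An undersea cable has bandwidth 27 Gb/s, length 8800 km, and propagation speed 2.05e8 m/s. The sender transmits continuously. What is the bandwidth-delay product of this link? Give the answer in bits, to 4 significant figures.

Propagation delay = 8800000 / 2.05e+08 = 0.0429268 s.
BDP = R × t_prop = 27000000000 × 0.0429268 = 1159020000 bits.

1159000000 bits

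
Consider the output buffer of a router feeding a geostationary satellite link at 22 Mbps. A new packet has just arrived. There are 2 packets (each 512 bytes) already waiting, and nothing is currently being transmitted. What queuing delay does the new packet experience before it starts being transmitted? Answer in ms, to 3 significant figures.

0.372 ms

Each queued packet: L/R = 4096/22000000 = 0.186182 ms.
2 queued → 0.372364 ms.
Queuing delay = 0.372 ms.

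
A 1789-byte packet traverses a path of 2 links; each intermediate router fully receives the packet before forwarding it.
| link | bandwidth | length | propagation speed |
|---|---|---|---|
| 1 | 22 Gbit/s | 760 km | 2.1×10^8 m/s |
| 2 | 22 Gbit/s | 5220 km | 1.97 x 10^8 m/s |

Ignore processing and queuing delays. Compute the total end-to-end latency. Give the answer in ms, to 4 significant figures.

30.12 ms

L = 1789 × 8 = 14312 bits.
Transmission delay per hop = L/R = 14312/22000000000 = 0.000650545 ms; 2 hops → 0.00130109 ms.
Propagation delays (d/s per hop): 3.61905, 26.4975 ms; sum = 30.1165 ms.
End-to-end = 30.12 ms.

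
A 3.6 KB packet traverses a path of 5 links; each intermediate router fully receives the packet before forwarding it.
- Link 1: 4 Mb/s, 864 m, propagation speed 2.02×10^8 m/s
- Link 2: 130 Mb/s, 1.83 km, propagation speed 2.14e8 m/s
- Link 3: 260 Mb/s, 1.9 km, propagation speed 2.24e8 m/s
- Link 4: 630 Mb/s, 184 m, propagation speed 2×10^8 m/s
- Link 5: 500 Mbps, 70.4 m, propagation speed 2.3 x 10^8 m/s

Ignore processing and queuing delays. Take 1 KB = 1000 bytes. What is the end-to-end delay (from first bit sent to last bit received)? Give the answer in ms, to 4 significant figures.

7.658 ms

L = 28800 bits.
Transmission delays (L/R per hop): 7.2, 0.221538, 0.110769, 0.0457143, 0.0576 ms; sum = 7.63562 ms.
Propagation delays (d/s per hop): 0.00427723, 0.0085514, 0.00848214, 0.00092, 0.000306087 ms; sum = 0.0225369 ms.
End-to-end = 7.658 ms.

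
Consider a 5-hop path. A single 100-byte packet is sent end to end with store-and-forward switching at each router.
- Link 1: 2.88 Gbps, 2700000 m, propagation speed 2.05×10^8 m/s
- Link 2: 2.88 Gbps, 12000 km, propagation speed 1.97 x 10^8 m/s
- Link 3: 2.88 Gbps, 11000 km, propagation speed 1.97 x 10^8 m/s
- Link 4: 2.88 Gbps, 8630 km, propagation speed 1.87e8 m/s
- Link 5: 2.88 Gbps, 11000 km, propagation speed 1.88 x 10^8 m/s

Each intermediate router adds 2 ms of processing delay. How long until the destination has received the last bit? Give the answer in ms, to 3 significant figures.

243 ms

L = 100 × 8 = 800 bits.
Transmission delay per hop = L/R = 800/2880000000 = 0.000277778 ms; 5 hops → 0.00138889 ms.
Propagation delays (d/s per hop): 13.1707, 60.9137, 55.8376, 46.1497, 58.5106 ms; sum = 234.582 ms.
Processing at 4 router(s): 4 × 2 ms = 8 ms.
End-to-end = 243 ms.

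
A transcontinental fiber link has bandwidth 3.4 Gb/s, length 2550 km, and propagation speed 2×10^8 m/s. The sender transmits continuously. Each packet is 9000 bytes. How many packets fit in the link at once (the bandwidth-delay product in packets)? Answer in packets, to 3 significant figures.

602 packets

Propagation delay = 2550000 / 200000000 = 0.01275 s.
BDP = R × t_prop = 3400000000 × 0.01275 = 43350000 bits.
In packets of 72000 bits: 602 packets.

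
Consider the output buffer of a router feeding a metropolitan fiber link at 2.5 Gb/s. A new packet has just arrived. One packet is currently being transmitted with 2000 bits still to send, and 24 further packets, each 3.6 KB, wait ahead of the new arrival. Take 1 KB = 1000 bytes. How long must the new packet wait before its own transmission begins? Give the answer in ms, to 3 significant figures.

Each queued packet: L/R = 28800/2500000000 = 0.01152 ms.
24 queued → 0.27648 ms.
Plus remaining 2000 bits of current packet: 0.0008 ms.
Queuing delay = 0.277 ms.

0.277 ms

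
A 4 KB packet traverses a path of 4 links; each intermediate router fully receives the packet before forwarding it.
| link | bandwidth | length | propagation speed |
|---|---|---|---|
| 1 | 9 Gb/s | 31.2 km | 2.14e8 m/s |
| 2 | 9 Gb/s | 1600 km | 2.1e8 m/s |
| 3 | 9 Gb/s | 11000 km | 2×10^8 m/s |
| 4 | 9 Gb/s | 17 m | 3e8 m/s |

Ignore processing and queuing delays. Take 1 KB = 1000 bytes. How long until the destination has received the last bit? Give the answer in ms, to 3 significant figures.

L = 32000 bits.
Transmission delay per hop = L/R = 32000/9000000000 = 0.00355556 ms; 4 hops → 0.0142222 ms.
Propagation delays (d/s per hop): 0.145794, 7.61905, 55, 5.66667e-05 ms; sum = 62.7649 ms.
End-to-end = 62.8 ms.

62.8 ms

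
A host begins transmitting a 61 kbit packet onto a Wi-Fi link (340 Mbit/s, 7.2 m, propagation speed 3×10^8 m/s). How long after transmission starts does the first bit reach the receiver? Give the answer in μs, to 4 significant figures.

First bit experiences only propagation delay: d/s = 7.2/300000000 = 0.02400 μs.

0.02400 μs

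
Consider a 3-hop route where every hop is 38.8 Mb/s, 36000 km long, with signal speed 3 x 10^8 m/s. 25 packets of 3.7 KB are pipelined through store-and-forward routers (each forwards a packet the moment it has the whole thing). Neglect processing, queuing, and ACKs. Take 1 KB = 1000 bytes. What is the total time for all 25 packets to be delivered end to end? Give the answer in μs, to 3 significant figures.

381000 μs

Per-hop transmission t_tx = L/R = 29600/38800000 = 762.887 μs.
Per-hop propagation t_prop = 36000000/300000000 = 120000 μs.
Pipeline fill: first packet needs 3·t_tx to clear all hops; remaining 24 packets each add one t_tx.
Total = (3+25-1)·t_tx + 3·t_prop = 27·762.887 + 3·120000 = 381000 μs.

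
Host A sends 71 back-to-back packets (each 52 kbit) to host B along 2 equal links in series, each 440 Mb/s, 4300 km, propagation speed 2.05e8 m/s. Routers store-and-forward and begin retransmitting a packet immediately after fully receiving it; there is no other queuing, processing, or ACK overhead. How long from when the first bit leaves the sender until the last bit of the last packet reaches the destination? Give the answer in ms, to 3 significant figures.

Per-hop transmission t_tx = L/R = 52000/440000000 = 0.118182 ms.
Per-hop propagation t_prop = 4300000/2.05e+08 = 20.9756 ms.
Pipeline fill: first packet needs 2·t_tx to clear all hops; remaining 70 packets each add one t_tx.
Total = (2+71-1)·t_tx + 2·t_prop = 72·0.118182 + 2·20.9756 = 50.5 ms.

50.5 ms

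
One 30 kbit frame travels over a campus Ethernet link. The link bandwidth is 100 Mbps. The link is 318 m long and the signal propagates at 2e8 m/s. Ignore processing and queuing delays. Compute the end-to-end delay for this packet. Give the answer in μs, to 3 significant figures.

302 μs

L = 30000 bits.
Transmission delay = L/R = 30000 / 100000000 = 300 μs.
Propagation delay = d/s = 318 m / 200000000 m/s = 1.59 μs.
Total = 302 μs.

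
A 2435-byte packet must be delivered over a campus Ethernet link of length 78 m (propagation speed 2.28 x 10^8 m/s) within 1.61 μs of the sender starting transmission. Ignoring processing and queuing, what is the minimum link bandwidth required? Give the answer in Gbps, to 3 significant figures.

L = 19480 bits.
Propagation delay = 78 / 2.28e+08 = 0.342105 μs.
Transmission budget = 1.61 − 0.342105 = 1.26789 μs.
R ≥ L / t_tx = 19480 bits / 1.26789e-06 s = 15.4 Gbps.

15.4 Gbps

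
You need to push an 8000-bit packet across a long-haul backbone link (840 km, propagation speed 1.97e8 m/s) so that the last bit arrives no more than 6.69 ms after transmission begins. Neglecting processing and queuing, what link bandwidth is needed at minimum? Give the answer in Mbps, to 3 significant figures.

Propagation delay = 840000 / 197000000 = 4.26396 ms.
Transmission budget = 6.69 − 4.26396 = 2.42604 ms.
R ≥ L / t_tx = 8000 bits / 0.00242604 s = 3.30 Mbps.

3.30 Mbps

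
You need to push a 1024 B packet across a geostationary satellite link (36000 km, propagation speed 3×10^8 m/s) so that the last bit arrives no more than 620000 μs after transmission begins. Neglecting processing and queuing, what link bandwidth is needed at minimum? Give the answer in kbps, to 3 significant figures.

L = 8192 bits.
Propagation delay = 36000000 / 300000000 = 120000 μs.
Transmission budget = 620000 − 120000 = 500000 μs.
R ≥ L / t_tx = 8192 bits / 0.5 s = 16.4 kbps.

16.4 kbps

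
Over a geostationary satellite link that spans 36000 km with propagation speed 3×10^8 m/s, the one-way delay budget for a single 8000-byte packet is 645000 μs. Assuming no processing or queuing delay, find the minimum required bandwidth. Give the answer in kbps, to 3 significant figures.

122 kbps

L = 64000 bits.
Propagation delay = 36000000 / 300000000 = 120000 μs.
Transmission budget = 645000 − 120000 = 525000 μs.
R ≥ L / t_tx = 64000 bits / 0.525 s = 122 kbps.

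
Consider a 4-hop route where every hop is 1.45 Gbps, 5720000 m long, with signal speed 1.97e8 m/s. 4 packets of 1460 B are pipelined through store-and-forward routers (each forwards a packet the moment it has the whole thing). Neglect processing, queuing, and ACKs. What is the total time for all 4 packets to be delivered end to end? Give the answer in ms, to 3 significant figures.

116 ms

Per-hop transmission t_tx = L/R = 11680/1450000000 = 0.00805517 ms.
Per-hop propagation t_prop = 5720000/197000000 = 29.0355 ms.
Pipeline fill: first packet needs 4·t_tx to clear all hops; remaining 3 packets each add one t_tx.
Total = (4+4-1)·t_tx + 4·t_prop = 7·0.00805517 + 4·29.0355 = 116 ms.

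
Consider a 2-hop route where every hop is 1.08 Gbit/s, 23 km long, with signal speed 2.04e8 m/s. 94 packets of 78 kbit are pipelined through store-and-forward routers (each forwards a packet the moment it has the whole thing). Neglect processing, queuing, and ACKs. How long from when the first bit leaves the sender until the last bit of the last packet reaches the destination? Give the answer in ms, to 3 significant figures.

Per-hop transmission t_tx = L/R = 78000/1080000000 = 0.0722222 ms.
Per-hop propagation t_prop = 23000/204000000 = 0.112745 ms.
Pipeline fill: first packet needs 2·t_tx to clear all hops; remaining 93 packets each add one t_tx.
Total = (2+94-1)·t_tx + 2·t_prop = 95·0.0722222 + 2·0.112745 = 7.09 ms.

7.09 ms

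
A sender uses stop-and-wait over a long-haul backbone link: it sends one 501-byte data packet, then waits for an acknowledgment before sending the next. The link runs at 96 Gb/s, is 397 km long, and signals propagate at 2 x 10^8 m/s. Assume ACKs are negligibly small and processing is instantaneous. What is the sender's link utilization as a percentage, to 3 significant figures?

t_tx = L/R = 4008/96000000000 = 4.175e-08 s.
t_prop = 397000/200000000 = 0.001985 s; RTT = 0.00397 s.
Cycle = t_tx + RTT = 0.00397004 s.
Utilization = t_tx / cycle = 4.175e-08/0.00397004 = 0.00105 %.

0.00105 %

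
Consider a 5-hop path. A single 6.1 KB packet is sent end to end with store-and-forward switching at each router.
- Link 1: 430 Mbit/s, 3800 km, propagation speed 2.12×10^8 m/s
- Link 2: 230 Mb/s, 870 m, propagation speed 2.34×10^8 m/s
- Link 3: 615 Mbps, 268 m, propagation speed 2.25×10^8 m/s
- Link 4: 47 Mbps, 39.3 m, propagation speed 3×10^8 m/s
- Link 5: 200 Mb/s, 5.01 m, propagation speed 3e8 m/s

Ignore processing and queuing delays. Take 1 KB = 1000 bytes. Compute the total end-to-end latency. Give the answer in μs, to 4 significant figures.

19620 μs

L = 48800 bits.
Transmission delays (L/R per hop): 113.488, 212.174, 79.3496, 1038.3, 244 μs; sum = 1687.31 μs.
Propagation delays (d/s per hop): 17924.5, 3.71795, 1.19111, 0.131, 0.0167 μs; sum = 17929.6 μs.
End-to-end = 19620 μs.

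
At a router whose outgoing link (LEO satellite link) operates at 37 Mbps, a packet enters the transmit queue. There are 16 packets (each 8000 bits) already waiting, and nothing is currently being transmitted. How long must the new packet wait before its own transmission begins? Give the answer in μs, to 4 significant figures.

3459 μs

Each queued packet: L/R = 8000/37000000 = 216.216 μs.
16 queued → 3459.46 μs.
Queuing delay = 3459 μs.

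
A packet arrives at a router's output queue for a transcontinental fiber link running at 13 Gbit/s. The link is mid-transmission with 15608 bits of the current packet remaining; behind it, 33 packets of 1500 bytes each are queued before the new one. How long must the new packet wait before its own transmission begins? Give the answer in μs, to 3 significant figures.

31.7 μs

Each queued packet: L/R = 12000/13000000000 = 0.923077 μs.
33 queued → 30.4615 μs.
Plus remaining 15608 bits of current packet: 1.20062 μs.
Queuing delay = 31.7 μs.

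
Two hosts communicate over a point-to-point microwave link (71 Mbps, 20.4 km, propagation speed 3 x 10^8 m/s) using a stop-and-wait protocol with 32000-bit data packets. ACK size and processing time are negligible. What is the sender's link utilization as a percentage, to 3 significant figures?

76.8 %

t_tx = L/R = 32000/71000000 = 0.000450704 s.
t_prop = 20400/300000000 = 6.8e-05 s; RTT = 0.000136 s.
Cycle = t_tx + RTT = 0.000586704 s.
Utilization = t_tx / cycle = 0.000450704/0.000586704 = 76.8 %.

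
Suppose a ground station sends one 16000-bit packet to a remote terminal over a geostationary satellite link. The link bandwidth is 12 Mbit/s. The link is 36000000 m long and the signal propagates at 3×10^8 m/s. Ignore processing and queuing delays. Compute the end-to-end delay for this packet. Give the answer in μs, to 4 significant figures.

Transmission delay = L/R = 16000 / 12000000 = 1333.33 μs.
Propagation delay = d/s = 36000000 m / 300000000 m/s = 120000 μs.
Total = 121300 μs.

121300 μs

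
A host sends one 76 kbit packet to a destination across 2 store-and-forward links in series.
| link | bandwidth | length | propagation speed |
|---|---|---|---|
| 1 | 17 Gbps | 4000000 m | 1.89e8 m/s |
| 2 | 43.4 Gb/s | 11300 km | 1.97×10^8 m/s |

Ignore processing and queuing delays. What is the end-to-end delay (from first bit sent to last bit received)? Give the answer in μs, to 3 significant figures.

78500 μs

L = 76000 bits.
Transmission delays (L/R per hop): 4.47059, 1.75115 μs; sum = 6.22174 μs.
Propagation delays (d/s per hop): 21164, 57360.4 μs; sum = 78524.4 μs.
End-to-end = 78500 μs.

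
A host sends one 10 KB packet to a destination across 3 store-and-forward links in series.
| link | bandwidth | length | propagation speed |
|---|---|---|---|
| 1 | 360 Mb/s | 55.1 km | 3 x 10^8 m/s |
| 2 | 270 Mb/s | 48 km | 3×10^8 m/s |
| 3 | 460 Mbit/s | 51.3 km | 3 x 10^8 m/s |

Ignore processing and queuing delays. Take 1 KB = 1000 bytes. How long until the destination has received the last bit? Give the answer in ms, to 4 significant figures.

1.207 ms

L = 80000 bits.
Transmission delays (L/R per hop): 0.222222, 0.296296, 0.173913 ms; sum = 0.692432 ms.
Propagation delays (d/s per hop): 0.183667, 0.16, 0.171 ms; sum = 0.514667 ms.
End-to-end = 1.207 ms.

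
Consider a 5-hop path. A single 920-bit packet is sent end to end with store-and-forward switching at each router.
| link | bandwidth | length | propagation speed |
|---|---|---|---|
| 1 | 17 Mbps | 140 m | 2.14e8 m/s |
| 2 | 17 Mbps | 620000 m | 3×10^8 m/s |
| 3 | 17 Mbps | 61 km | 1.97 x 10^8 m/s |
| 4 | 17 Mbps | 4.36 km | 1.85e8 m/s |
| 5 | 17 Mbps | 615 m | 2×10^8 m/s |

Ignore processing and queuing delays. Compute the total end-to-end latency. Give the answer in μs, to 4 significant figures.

2674 μs

Transmission delay per hop = L/R = 920/17000000 = 54.1176 μs; 5 hops → 270.588 μs.
Propagation delays (d/s per hop): 0.654206, 2066.67, 309.645, 23.5676, 3.075 μs; sum = 2403.61 μs.
End-to-end = 2674 μs.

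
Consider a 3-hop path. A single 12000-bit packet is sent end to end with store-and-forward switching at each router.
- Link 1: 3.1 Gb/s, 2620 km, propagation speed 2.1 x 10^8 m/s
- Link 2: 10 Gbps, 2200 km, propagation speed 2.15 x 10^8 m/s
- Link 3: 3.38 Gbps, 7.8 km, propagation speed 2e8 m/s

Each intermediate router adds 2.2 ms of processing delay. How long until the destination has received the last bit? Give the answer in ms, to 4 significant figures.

Transmission delays (L/R per hop): 0.00387097, 0.0012, 0.0035503 ms; sum = 0.00862126 ms.
Propagation delays (d/s per hop): 12.4762, 10.2326, 0.039 ms; sum = 22.7477 ms.
Processing at 2 router(s): 2 × 2.2 ms = 4.4 ms.
End-to-end = 27.16 ms.

27.16 ms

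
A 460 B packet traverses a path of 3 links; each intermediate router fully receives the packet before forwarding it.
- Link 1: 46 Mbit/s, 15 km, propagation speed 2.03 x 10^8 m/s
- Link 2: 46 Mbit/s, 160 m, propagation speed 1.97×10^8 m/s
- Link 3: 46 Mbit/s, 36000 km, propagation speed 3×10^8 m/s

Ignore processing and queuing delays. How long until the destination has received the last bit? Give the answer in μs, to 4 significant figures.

120300 μs

L = 460 × 8 = 3680 bits.
Transmission delay per hop = L/R = 3680/46000000 = 80 μs; 3 hops → 240 μs.
Propagation delays (d/s per hop): 73.8916, 0.812183, 120000 μs; sum = 120075 μs.
End-to-end = 120300 μs.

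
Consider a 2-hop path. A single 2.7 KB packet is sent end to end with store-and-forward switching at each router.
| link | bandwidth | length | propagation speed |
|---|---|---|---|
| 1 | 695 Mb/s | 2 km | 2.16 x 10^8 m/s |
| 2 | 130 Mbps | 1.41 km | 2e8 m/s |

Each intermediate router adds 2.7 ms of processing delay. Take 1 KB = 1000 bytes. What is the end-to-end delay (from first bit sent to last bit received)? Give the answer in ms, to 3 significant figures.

2.91 ms

L = 21600 bits.
Transmission delays (L/R per hop): 0.0310791, 0.166154 ms; sum = 0.197233 ms.
Propagation delays (d/s per hop): 0.00925926, 0.00705 ms; sum = 0.0163093 ms.
Processing at 1 router(s): 1 × 2.7 ms = 2.7 ms.
End-to-end = 2.91 ms.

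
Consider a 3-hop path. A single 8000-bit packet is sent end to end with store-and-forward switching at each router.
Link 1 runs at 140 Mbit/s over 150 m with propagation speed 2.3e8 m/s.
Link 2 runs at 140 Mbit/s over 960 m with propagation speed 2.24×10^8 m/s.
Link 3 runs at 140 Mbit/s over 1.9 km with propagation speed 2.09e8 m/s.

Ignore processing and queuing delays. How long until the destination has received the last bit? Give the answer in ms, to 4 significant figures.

Transmission delay per hop = L/R = 8000/140000000 = 0.0571429 ms; 3 hops → 0.171429 ms.
Propagation delays (d/s per hop): 0.000652174, 0.00428571, 0.00909091 ms; sum = 0.0140288 ms.
End-to-end = 0.1855 ms.

0.1855 ms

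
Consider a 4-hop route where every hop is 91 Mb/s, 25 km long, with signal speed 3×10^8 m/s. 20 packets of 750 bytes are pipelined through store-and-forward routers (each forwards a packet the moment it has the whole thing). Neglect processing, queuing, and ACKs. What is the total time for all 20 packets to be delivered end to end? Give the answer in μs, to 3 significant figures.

1850 μs

Per-hop transmission t_tx = L/R = 6000/91000000 = 65.9341 μs.
Per-hop propagation t_prop = 25000/300000000 = 83.3333 μs.
Pipeline fill: first packet needs 4·t_tx to clear all hops; remaining 19 packets each add one t_tx.
Total = (4+20-1)·t_tx + 4·t_prop = 23·65.9341 + 4·83.3333 = 1850 μs.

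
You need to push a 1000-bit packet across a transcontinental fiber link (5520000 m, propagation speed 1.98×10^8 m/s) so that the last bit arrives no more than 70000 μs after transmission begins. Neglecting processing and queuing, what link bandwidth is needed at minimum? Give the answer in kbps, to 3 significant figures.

Propagation delay = 5520000 / 198000000 = 27878.8 μs.
Transmission budget = 70000 − 27878.8 = 42121.2 μs.
R ≥ L / t_tx = 1000 bits / 0.0421212 s = 23.7 kbps.

23.7 kbps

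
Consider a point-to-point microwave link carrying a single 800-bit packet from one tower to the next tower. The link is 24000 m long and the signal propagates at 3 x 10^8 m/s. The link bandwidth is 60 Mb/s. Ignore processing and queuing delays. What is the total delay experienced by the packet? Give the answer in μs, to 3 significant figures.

Transmission delay = L/R = 800 / 60000000 = 13.3333 μs.
Propagation delay = d/s = 24000 m / 300000000 m/s = 80 μs.
Total = 93.3 μs.

93.3 μs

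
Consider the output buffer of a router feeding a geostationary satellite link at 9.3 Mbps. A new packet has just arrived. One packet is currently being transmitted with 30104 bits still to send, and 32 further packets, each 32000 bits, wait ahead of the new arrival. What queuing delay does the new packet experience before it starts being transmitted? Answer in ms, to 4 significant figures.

Each queued packet: L/R = 32000/9300000 = 3.44086 ms.
32 queued → 110.108 ms.
Plus remaining 30104 bits of current packet: 3.23699 ms.
Queuing delay = 113.3 ms.

113.3 ms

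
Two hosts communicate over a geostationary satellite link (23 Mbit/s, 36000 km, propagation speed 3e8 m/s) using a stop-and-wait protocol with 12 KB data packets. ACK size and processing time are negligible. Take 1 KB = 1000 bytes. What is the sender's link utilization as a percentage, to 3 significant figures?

t_tx = L/R = 96000/23000000 = 0.00417391 s.
t_prop = 36000000/300000000 = 0.12 s; RTT = 0.24 s.
Cycle = t_tx + RTT = 0.244174 s.
Utilization = t_tx / cycle = 0.00417391/0.244174 = 1.71 %.

1.71 %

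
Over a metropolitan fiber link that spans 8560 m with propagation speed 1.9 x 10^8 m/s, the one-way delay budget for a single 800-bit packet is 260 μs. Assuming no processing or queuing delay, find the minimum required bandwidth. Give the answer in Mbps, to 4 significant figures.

Propagation delay = 8560 / 190000000 = 45.0526 μs.
Transmission budget = 260 − 45.0526 = 214.947 μs.
R ≥ L / t_tx = 800 bits / 0.000214947 s = 3.722 Mbps.

3.722 Mbps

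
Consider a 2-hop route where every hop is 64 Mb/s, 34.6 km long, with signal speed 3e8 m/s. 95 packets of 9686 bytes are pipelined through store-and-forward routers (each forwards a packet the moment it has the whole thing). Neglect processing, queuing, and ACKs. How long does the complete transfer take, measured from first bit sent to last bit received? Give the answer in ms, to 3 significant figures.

116 ms

Per-hop transmission t_tx = L/R = 77488/64000000 = 1.21075 ms.
Per-hop propagation t_prop = 34600/300000000 = 0.115333 ms.
Pipeline fill: first packet needs 2·t_tx to clear all hops; remaining 94 packets each add one t_tx.
Total = (2+95-1)·t_tx + 2·t_prop = 96·1.21075 + 2·0.115333 = 116 ms.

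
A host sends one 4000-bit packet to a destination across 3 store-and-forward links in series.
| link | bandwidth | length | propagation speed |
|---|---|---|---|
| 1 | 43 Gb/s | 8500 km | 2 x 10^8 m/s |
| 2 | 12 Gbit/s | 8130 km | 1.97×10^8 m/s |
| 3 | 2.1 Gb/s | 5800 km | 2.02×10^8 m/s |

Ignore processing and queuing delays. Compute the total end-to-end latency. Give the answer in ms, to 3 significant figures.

112 ms

Transmission delays (L/R per hop): 9.30233e-05, 0.000333333, 0.00190476 ms; sum = 0.00233112 ms.
Propagation delays (d/s per hop): 42.5, 41.269, 28.7129 ms; sum = 112.482 ms.
End-to-end = 112 ms.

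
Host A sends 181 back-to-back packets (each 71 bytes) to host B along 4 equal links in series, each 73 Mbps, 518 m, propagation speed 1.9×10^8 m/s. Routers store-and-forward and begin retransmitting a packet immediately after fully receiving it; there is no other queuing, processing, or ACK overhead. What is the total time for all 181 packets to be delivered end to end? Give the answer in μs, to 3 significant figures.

Per-hop transmission t_tx = L/R = 568/73000000 = 7.78082 μs.
Per-hop propagation t_prop = 518/190000000 = 2.72632 μs.
Pipeline fill: first packet needs 4·t_tx to clear all hops; remaining 180 packets each add one t_tx.
Total = (4+181-1)·t_tx + 4·t_prop = 184·7.78082 + 4·2.72632 = 1440 μs.

1440 μs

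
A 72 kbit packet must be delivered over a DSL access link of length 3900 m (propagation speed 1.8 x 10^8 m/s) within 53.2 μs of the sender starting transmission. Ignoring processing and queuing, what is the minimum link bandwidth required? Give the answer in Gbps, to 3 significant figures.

2.28 Gbps

Propagation delay = 3900 / 180000000 = 21.6667 μs.
Transmission budget = 53.2 − 21.6667 = 31.5333 μs.
R ≥ L / t_tx = 72000 bits / 3.15333e-05 s = 2.28 Gbps.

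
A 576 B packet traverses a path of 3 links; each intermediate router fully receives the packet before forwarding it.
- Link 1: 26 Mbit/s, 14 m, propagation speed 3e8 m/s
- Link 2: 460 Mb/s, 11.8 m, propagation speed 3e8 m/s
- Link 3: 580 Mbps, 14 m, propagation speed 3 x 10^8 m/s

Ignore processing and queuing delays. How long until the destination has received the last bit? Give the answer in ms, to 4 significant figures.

L = 576 × 8 = 4608 bits.
Transmission delays (L/R per hop): 0.177231, 0.0100174, 0.00794483 ms; sum = 0.195193 ms.
Propagation delays (d/s per hop): 4.66667e-05, 3.93333e-05, 4.66667e-05 ms; sum = 0.000132667 ms.
End-to-end = 0.1953 ms.

0.1953 ms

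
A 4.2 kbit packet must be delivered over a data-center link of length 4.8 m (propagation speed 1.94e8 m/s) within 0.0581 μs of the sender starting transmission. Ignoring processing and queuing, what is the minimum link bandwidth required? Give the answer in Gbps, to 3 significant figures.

126 Gbps

Propagation delay = 4.8 / 194000000 = 0.0247423 μs.
Transmission budget = 0.0581 − 0.0247423 = 0.0333577 μs.
R ≥ L / t_tx = 4200 bits / 3.33577e-08 s = 126 Gbps.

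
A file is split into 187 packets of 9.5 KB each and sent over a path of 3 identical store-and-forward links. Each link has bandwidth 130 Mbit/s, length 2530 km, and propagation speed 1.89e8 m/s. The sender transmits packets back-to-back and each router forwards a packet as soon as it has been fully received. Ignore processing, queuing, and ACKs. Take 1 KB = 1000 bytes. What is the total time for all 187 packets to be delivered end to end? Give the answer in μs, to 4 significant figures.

Per-hop transmission t_tx = L/R = 76000/130000000 = 584.615 μs.
Per-hop propagation t_prop = 2530000/189000000 = 13386.2 μs.
Pipeline fill: first packet needs 3·t_tx to clear all hops; remaining 186 packets each add one t_tx.
Total = (3+187-1)·t_tx + 3·t_prop = 189·584.615 + 3·13386.2 = 150700 μs.

150700 μs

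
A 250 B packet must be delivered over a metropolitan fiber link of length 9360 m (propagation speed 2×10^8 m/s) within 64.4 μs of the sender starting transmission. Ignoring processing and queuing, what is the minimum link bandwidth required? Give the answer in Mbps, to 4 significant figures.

L = 2000 bits.
Propagation delay = 9360 / 200000000 = 46.8 μs.
Transmission budget = 64.4 − 46.8 = 17.6 μs.
R ≥ L / t_tx = 2000 bits / 1.76e-05 s = 113.6 Mbps.

113.6 Mbps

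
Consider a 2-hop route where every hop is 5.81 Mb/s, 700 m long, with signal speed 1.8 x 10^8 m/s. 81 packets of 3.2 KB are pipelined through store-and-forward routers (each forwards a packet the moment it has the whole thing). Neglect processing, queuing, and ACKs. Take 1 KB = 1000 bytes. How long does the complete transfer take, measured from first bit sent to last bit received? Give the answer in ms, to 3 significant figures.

361 ms

Per-hop transmission t_tx = L/R = 25600/5810000 = 4.4062 ms.
Per-hop propagation t_prop = 700/180000000 = 0.00388889 ms.
Pipeline fill: first packet needs 2·t_tx to clear all hops; remaining 80 packets each add one t_tx.
Total = (2+81-1)·t_tx + 2·t_prop = 82·4.4062 + 2·0.00388889 = 361 ms.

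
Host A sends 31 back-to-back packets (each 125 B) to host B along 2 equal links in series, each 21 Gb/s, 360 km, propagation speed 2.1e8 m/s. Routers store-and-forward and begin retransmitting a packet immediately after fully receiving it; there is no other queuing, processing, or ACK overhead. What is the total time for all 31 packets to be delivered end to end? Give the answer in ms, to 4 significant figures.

3.430 ms

Per-hop transmission t_tx = L/R = 1000/21000000000 = 4.7619e-05 ms.
Per-hop propagation t_prop = 360000/210000000 = 1.71429 ms.
Pipeline fill: first packet needs 2·t_tx to clear all hops; remaining 30 packets each add one t_tx.
Total = (2+31-1)·t_tx + 2·t_prop = 32·4.7619e-05 + 2·1.71429 = 3.430 ms.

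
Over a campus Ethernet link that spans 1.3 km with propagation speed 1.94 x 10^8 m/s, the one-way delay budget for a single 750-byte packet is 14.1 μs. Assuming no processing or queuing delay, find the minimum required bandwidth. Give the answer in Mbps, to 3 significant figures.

L = 6000 bits.
Propagation delay = 1300 / 194000000 = 6.70103 μs.
Transmission budget = 14.1 − 6.70103 = 7.39897 μs.
R ≥ L / t_tx = 6000 bits / 7.39897e-06 s = 811 Mbps.

811 Mbps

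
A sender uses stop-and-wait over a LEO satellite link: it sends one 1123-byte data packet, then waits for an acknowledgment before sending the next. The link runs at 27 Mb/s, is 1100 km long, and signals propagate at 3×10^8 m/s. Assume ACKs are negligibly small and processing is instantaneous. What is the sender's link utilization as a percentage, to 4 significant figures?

t_tx = L/R = 8984/27000000 = 0.000332741 s.
t_prop = 1100000/300000000 = 0.00366667 s; RTT = 0.00733333 s.
Cycle = t_tx + RTT = 0.00766607 s.
Utilization = t_tx / cycle = 0.000332741/0.00766607 = 4.340 %.

4.340 %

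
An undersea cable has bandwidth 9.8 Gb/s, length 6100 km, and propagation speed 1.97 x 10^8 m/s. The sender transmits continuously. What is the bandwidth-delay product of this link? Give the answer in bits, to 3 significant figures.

Propagation delay = 6100000 / 197000000 = 0.0309645 s.
BDP = R × t_prop = 9800000000 × 0.0309645 = 303452000 bits.

303000000 bits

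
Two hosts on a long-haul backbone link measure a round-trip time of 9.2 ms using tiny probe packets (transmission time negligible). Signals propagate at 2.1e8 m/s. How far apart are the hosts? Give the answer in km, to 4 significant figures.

966.0 km

One-way propagation = RTT/2 = 4.6 ms.
d = s × t = 210000000 × 0.0046 = 966.0 km.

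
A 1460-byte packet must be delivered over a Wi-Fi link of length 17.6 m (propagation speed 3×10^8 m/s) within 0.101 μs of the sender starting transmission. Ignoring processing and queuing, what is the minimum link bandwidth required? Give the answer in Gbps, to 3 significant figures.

276 Gbps

L = 11680 bits.
Propagation delay = 17.6 / 300000000 = 0.0586667 μs.
Transmission budget = 0.101 − 0.0586667 = 0.0423333 μs.
R ≥ L / t_tx = 11680 bits / 4.23333e-08 s = 276 Gbps.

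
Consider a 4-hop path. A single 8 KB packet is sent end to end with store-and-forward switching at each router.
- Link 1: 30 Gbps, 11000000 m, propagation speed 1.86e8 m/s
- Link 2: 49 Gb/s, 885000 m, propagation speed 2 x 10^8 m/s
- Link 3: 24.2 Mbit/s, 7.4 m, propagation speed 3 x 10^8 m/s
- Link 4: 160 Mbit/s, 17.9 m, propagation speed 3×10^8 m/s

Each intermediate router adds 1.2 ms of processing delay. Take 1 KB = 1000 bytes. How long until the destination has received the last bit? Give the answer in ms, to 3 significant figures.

70.2 ms

L = 64000 bits.
Transmission delays (L/R per hop): 0.00213333, 0.00130612, 2.64463, 0.4 ms; sum = 3.04807 ms.
Propagation delays (d/s per hop): 59.1398, 4.425, 2.46667e-05, 5.96667e-05 ms; sum = 63.5649 ms.
Processing at 3 router(s): 3 × 1.2 ms = 3.6 ms.
End-to-end = 70.2 ms.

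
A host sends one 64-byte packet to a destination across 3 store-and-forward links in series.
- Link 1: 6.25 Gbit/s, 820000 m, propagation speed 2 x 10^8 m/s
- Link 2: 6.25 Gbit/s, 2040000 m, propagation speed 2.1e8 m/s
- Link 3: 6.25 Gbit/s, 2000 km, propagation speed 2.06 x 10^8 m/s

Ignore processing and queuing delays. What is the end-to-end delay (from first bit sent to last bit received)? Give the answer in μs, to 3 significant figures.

23500 μs

L = 64 × 8 = 512 bits.
Transmission delay per hop = L/R = 512/6250000000 = 0.08192 μs; 3 hops → 0.24576 μs.
Propagation delays (d/s per hop): 4100, 9714.29, 9708.74 μs; sum = 23523 μs.
End-to-end = 23500 μs.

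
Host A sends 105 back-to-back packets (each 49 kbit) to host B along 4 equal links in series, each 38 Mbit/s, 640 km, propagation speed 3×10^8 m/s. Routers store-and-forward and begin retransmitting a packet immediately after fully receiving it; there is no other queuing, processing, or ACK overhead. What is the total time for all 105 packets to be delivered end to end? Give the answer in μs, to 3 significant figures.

148000 μs

Per-hop transmission t_tx = L/R = 49000/38000000 = 1289.47 μs.
Per-hop propagation t_prop = 640000/300000000 = 2133.33 μs.
Pipeline fill: first packet needs 4·t_tx to clear all hops; remaining 104 packets each add one t_tx.
Total = (4+105-1)·t_tx + 4·t_prop = 108·1289.47 + 4·2133.33 = 148000 μs.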